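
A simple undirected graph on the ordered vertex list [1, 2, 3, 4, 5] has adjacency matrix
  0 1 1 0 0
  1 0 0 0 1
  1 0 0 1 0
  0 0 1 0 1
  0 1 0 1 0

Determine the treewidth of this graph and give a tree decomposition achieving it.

Each bag holds 3 vertices, so the decomposition has width 2, which upper-bounds the treewidth. For the lower bound, G contains the cycle 4–3–1–2–5–4, so G is not a forest; only forests have treewidth ≤ 1, hence tw(G) ≥ 2. Therefore the treewidth is 2.

Treewidth 2.
One optimal decomposition is:
Bags: B1 = {1, 3, 4}  B2 = {1, 2, 4}  B3 = {2, 4, 5}
Tree: B1–B2, B2–B3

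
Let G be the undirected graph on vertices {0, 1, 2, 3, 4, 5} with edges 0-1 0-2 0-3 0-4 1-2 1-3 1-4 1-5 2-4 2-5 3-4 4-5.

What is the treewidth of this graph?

3

A width-3 tree decomposition is:
Bags: B1 = {0, 1, 2, 4}  B2 = {1, 2, 4, 5}  B3 = {0, 1, 3, 4}
Tree: B1–B2, B1–B3
The largest bag has 4 vertices, giving width 3; this decomposition certifies tw(G) ≤ 3. Conversely, {0, 1, 2, 4} is a clique of size 4, and the vertices of any clique must share a bag in every tree decomposition; so some bag has ≥ 4 vertices and tw(G) ≥ 3. Combining the bounds, tw(G) = 3.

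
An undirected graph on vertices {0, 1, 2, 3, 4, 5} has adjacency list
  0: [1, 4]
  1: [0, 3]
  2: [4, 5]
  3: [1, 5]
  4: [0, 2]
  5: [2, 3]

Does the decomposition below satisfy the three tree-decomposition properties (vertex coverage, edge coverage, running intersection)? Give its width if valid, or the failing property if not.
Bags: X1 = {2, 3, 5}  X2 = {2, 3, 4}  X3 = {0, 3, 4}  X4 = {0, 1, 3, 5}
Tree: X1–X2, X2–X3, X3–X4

A tree decomposition must satisfy three properties: every vertex lies in some bag; for every edge, both endpoints lie together in some bag; and for every vertex, the bags containing it form a connected subtree. Here bags containing vertex 5 are not connected in the tree, so the decomposition is invalid.

No — bags containing vertex 5 are not connected in the tree.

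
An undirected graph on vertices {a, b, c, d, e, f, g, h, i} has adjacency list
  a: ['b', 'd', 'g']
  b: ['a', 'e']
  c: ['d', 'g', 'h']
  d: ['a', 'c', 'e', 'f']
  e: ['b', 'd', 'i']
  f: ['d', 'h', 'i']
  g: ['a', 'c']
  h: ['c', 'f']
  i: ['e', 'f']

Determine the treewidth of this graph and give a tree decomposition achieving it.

The largest bag has 4 vertices, giving width 3; this decomposition certifies tw(G) ≤ 3. For the lower bound: the 4 vertex sets {f,h,i}, {e}, {d}, {a,b,c,g} are disjoint, each induces a connected subgraph, and every pair is joined by at least one edge of G. Contracting each set to a single vertex therefore yields K_{4} as a minor, and since treewidth is minor-monotone, tw(G) ≥ tw(K_{4}) = 3. Therefore the treewidth is 3.

Treewidth 3.
One optimal decomposition is:
Bags: B1 = {e, f, h, i}  B2 = {d, e, f, h}  B3 = {c, d, e, h}  B4 = {b, c, d, e}  B5 = {a, b, c, d}  B6 = {a, b, c, g}
Tree: B1–B2, B2–B3, B3–B4, B4–B5, B5–B6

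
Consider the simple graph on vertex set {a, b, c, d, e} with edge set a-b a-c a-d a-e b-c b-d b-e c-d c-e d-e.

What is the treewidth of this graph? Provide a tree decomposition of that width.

Treewidth 4.
One such decomposition:
Bags: B1 = {a, b, c, d, e}
Tree: (single bag)

A single bag containing all 5 vertices is trivially a valid decomposition of width 4. For the lower bound, the 5 vertices {a, b, c, d, e} are pairwise adjacent, and any tree decomposition puts a clique entirely inside one bag — forcing width ≥ 4. Combining the bounds, tw(G) = 4.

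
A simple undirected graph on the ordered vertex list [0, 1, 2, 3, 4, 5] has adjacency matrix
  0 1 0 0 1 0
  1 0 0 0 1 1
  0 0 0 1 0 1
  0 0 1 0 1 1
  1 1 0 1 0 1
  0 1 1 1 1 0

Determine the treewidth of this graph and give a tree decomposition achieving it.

Treewidth 2.
Bags: B1 = {3, 4, 5}  B2 = {1, 4, 5}  B3 = {2, 3, 5}  B4 = {0, 1, 4}
Tree: B1–B2, B1–B3, B2–B4

Every bag has size at most 3, so the width is 3 − 1 = 2 and tw(G) ≤ 2. Conversely, {2, 3, 5} is a clique of size 3, and the vertices of any clique must share a bag in every tree decomposition; so some bag has ≥ 3 vertices and tw(G) ≥ 2. Therefore the treewidth is 2.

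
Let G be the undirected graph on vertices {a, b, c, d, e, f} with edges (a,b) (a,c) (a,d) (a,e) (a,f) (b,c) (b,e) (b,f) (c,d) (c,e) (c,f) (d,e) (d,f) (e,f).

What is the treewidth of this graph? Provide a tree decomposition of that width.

The largest bag has 5 vertices, giving width 4; this decomposition certifies tw(G) ≤ 4. Conversely, {a, c, d, e, f} is a clique of size 5, and the vertices of any clique must share a bag in every tree decomposition; so some bag has ≥ 5 vertices and tw(G) ≥ 4. Therefore the treewidth is 4.

Treewidth 4.
Bags: B1 = {a, c, d, e, f}  B2 = {a, b, c, e, f}
Tree: B1–B2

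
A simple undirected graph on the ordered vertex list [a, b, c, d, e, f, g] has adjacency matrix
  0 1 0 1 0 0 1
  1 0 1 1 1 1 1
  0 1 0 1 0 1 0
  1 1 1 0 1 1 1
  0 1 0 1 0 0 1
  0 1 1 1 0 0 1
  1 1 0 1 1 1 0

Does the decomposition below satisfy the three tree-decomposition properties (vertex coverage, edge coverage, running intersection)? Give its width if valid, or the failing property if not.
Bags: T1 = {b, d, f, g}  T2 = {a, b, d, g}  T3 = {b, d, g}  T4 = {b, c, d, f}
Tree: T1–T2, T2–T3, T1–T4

No — vertex e appears in no bag.

A tree decomposition must satisfy three properties: every vertex lies in some bag; for every edge, both endpoints lie together in some bag; and for every vertex, the bags containing it form a connected subtree. Here vertex e appears in no bag, so the decomposition is invalid.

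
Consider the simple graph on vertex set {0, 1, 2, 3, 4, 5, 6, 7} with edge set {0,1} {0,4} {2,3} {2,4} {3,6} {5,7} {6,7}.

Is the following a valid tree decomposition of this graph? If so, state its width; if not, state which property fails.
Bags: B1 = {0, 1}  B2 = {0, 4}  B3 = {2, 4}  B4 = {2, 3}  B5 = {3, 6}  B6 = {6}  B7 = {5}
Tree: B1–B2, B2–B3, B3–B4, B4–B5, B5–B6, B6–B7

No — vertex 7 appears in no bag.

A tree decomposition must satisfy three properties: every vertex lies in some bag; for every edge, both endpoints lie together in some bag; and for every vertex, the bags containing it form a connected subtree. Here vertex 7 appears in no bag, so the decomposition is invalid.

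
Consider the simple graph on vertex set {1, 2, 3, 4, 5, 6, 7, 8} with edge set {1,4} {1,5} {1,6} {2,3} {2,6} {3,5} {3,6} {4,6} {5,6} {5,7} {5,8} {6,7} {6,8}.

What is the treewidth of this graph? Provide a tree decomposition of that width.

Every bag has size at most 3, so the width is 3 − 1 = 2 and tw(G) ≤ 2. On the other hand G contains the 3-clique {2, 3, 6}. A clique must lie in a single bag of any decomposition, so no decomposition can have width below 2. The upper and lower bounds meet at 2, so that is the treewidth.

Treewidth 2.
Bags: B1 = {3, 5, 6}  B2 = {1, 5, 6}  B3 = {2, 3, 6}  B4 = {5, 6, 7}  B5 = {5, 6, 8}  B6 = {1, 4, 6}
Tree: B1–B2, B1–B3, B1–B4, B1–B5, B2–B6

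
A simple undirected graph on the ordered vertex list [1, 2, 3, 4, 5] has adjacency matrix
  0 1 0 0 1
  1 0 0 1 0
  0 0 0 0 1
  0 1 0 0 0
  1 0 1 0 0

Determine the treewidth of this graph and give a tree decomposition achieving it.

Every bag has size at most 2, so the width is 2 − 1 = 1 and tw(G) ≤ 1. Any graph with an edge has treewidth ≥ 1, and G has the edge 3–5. The upper and lower bounds meet at 1, so that is the treewidth.

Treewidth 1.
Bags: B1 = {3, 5}  B2 = {1, 5}  B3 = {1, 2}  B4 = {2, 4}
Tree: B1–B2, B2–B3, B3–B4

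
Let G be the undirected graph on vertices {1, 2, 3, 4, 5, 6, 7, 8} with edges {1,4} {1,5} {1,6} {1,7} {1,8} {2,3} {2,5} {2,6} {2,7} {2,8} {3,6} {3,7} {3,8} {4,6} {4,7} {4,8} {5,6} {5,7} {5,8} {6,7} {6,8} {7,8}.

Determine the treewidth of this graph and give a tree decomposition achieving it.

Treewidth 4.
Bags: B1 = {2, 3, 6, 7, 8}  B2 = {2, 5, 6, 7, 8}  B3 = {1, 5, 6, 7, 8}  B4 = {1, 4, 6, 7, 8}
Tree: B1–B2, B2–B3, B3–B4

Each bag holds 5 vertices, so the decomposition has width 4, which upper-bounds the treewidth. Conversely, {1, 4, 6, 7, 8} is a clique of size 5, and the vertices of any clique must share a bag in every tree decomposition; so some bag has ≥ 5 vertices and tw(G) ≥ 4. Combining the bounds, tw(G) = 4.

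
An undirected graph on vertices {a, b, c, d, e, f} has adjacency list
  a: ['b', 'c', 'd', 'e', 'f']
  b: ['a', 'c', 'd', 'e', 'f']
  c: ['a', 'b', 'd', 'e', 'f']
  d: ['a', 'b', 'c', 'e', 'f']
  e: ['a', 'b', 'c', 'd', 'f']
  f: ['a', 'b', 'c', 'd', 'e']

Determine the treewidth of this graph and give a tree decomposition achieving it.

With just one bag of size 6, the width is 6 − 1 = 5, so tw(G) ≤ 5. For the lower bound, the 6 vertices {a, b, c, d, e, f} are pairwise adjacent, and any tree decomposition puts a clique entirely inside one bag — forcing width ≥ 5. Combining the bounds, tw(G) = 5.

Treewidth 5.
One such decomposition:
Bags: B1 = {a, b, c, d, e, f}
Tree: (single bag)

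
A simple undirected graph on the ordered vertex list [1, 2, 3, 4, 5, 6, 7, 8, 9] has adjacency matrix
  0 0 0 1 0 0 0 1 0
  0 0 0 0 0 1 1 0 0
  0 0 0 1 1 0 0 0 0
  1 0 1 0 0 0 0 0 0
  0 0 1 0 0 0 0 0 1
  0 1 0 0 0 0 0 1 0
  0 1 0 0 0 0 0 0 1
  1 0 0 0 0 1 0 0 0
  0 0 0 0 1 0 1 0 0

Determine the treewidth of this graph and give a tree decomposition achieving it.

The largest bag has 3 vertices, giving width 2; this decomposition certifies tw(G) ≤ 2. Since 8–6–2–7–9–5–3–4–1–8 is a cycle in G, G is not acyclic. Forests are exactly the graphs of treewidth ≤ 1, so tw(G) ≥ 2. The upper and lower bounds meet at 2, so that is the treewidth.

Treewidth 2.
Bags: B1 = {2, 6, 8}  B2 = {2, 7, 8}  B3 = {7, 8, 9}  B4 = {5, 8, 9}  B5 = {3, 5, 8}  B6 = {3, 4, 8}  B7 = {1, 4, 8}
Tree: B1–B2, B2–B3, B3–B4, B4–B5, B5–B6, B6–B7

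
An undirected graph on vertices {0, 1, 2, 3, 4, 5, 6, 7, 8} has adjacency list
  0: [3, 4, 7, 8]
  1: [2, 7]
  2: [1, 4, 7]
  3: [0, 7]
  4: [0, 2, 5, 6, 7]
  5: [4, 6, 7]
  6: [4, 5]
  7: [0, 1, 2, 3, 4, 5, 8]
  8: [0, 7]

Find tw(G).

2

A width-2 tree decomposition is:
Bags: B1 = {0, 4, 7}  B2 = {0, 3, 7}  B3 = {0, 7, 8}  B4 = {4, 5, 7}  B5 = {2, 4, 7}  B6 = {1, 2, 7}  B7 = {4, 5, 6}
Tree: B1–B2, B1–B3, B1–B4, B4–B5, B5–B6, B4–B7
Every bag has size at most 3, so the width is 3 − 1 = 2 and tw(G) ≤ 2. Conversely, {4, 5, 6} is a clique of size 3, and the vertices of any clique must share a bag in every tree decomposition; so some bag has ≥ 3 vertices and tw(G) ≥ 2. Combining the bounds, tw(G) = 2.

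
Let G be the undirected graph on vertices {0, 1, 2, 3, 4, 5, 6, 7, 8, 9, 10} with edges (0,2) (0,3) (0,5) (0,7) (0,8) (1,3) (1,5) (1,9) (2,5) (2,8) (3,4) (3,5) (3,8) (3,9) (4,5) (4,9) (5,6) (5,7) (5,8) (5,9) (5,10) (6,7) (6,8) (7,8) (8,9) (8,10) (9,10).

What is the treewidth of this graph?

A width-3 tree decomposition is:
Bags: B1 = {0, 3, 5, 8}  B2 = {3, 5, 8, 9}  B3 = {0, 5, 7, 8}  B4 = {3, 4, 5, 9}  B5 = {0, 2, 5, 8}  B6 = {1, 3, 5, 9}  B7 = {5, 6, 7, 8}  B8 = {5, 8, 9, 10}
Tree: B1–B2, B1–B3, B2–B4, B3–B5, B2–B6, B3–B7, B2–B8
Every bag has size at most 4, so the width is 4 − 1 = 3 and tw(G) ≤ 3. On the other hand G contains the 4-clique {0, 2, 5, 8}. A clique must lie in a single bag of any decomposition, so no decomposition can have width below 3. The upper and lower bounds meet at 3, so that is the treewidth.

3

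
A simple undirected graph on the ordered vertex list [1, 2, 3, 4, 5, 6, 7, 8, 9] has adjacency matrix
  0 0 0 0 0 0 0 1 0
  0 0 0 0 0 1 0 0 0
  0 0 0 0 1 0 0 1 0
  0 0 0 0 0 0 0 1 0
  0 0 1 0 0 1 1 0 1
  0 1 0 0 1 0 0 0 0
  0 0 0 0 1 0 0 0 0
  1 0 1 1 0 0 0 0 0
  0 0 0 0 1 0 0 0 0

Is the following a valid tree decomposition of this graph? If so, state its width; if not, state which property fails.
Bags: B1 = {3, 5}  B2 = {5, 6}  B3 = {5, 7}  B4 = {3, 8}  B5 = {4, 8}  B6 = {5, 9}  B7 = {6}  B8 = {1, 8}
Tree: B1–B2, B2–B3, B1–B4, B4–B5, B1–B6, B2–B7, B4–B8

No — vertex 2 appears in no bag.

A tree decomposition must satisfy three properties: every vertex lies in some bag; for every edge, both endpoints lie together in some bag; and for every vertex, the bags containing it form a connected subtree. Here vertex 2 appears in no bag, so the decomposition is invalid.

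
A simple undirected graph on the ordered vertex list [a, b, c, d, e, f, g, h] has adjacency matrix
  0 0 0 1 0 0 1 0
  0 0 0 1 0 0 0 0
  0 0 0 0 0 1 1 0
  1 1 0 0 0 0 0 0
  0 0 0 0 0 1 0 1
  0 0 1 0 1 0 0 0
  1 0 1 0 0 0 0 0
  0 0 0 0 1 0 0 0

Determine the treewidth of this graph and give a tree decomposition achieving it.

Every bag has size at most 2, so the width is 2 − 1 = 1 and tw(G) ≤ 1. G has an edge, so its treewidth is at least 1. Therefore the treewidth is 1.

Treewidth 1.
Bags: B1 = {b, d}  B2 = {a, d}  B3 = {a, g}  B4 = {c, g}  B5 = {c, f}  B6 = {e, f}  B7 = {e, h}
Tree: B1–B2, B2–B3, B3–B4, B4–B5, B5–B6, B6–B7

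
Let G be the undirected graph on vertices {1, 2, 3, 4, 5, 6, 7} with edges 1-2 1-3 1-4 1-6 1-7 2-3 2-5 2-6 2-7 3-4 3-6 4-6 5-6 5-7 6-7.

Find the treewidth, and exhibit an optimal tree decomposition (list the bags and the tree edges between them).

Each bag holds 4 vertices, so the decomposition has width 3, which upper-bounds the treewidth. Conversely, {1, 2, 3, 6} is a clique of size 4, and the vertices of any clique must share a bag in every tree decomposition; so some bag has ≥ 4 vertices and tw(G) ≥ 3. The upper and lower bounds meet at 3, so that is the treewidth.

Treewidth 3.
One optimal decomposition is:
Bags: B1 = {1, 2, 3, 6}  B2 = {1, 2, 6, 7}  B3 = {2, 5, 6, 7}  B4 = {1, 3, 4, 6}
Tree: B1–B2, B2–B3, B1–B4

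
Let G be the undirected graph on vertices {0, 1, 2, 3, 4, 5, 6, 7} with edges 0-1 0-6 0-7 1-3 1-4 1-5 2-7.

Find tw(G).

A width-1 tree decomposition is:
Bags: B1 = {0, 1}  B2 = {1, 3}  B3 = {0, 6}  B4 = {1, 4}  B5 = {0, 7}  B6 = {1, 5}  B7 = {2, 7}
Tree: B1–B2, B1–B3, B1–B4, B3–B5, B1–B6, B5–B7
The largest bag has 2 vertices, giving width 1; this decomposition certifies tw(G) ≤ 1. Any graph with an edge has treewidth ≥ 1, and G has the edge 0–1. Hence tw(G) = 1 exactly.

1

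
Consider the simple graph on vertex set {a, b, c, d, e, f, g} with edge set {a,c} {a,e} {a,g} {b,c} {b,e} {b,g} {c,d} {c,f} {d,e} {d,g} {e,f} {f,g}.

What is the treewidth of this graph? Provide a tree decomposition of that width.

The largest bag has 4 vertices, giving width 3; this decomposition certifies tw(G) ≤ 3. For the lower bound: the 4 vertex sets {b,e}, {a,c}, {g}, {d} are disjoint, each induces a connected subgraph, and every pair is joined by at least one edge of G. Contracting each set to a single vertex therefore yields K_{4} as a minor, and since treewidth is minor-monotone, tw(G) ≥ tw(K_{4}) = 3. Hence tw(G) = 3 exactly.

Treewidth 3.
Bags: B1 = {b, c, e, g}  B2 = {a, c, e, g}  B3 = {c, d, e, g}  B4 = {c, e, f, g}
Tree: B1–B2, B2–B3, B3–B4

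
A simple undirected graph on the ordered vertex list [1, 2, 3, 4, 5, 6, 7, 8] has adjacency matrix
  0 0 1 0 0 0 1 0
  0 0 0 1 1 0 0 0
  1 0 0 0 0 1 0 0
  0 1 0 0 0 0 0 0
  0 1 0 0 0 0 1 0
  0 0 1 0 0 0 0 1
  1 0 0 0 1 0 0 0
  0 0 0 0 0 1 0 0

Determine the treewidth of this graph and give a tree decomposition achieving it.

Each bag holds 2 vertices, so the decomposition has width 1, which upper-bounds the treewidth. G has an edge, so its treewidth is at least 1. Combining the bounds, tw(G) = 1.

Treewidth 1.
Bags: B1 = {6, 8}  B2 = {3, 6}  B3 = {1, 3}  B4 = {1, 7}  B5 = {5, 7}  B6 = {2, 5}  B7 = {2, 4}
Tree: B1–B2, B2–B3, B3–B4, B4–B5, B5–B6, B6–B7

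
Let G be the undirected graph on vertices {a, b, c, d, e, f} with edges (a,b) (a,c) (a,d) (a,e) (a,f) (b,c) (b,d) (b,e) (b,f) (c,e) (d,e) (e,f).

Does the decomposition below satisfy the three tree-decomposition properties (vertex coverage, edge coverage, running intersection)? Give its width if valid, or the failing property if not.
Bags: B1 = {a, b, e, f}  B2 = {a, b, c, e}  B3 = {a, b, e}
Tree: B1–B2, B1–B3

No — vertex d appears in no bag.

A tree decomposition must satisfy three properties: every vertex lies in some bag; for every edge, both endpoints lie together in some bag; and for every vertex, the bags containing it form a connected subtree. Here vertex d appears in no bag, so the decomposition is invalid.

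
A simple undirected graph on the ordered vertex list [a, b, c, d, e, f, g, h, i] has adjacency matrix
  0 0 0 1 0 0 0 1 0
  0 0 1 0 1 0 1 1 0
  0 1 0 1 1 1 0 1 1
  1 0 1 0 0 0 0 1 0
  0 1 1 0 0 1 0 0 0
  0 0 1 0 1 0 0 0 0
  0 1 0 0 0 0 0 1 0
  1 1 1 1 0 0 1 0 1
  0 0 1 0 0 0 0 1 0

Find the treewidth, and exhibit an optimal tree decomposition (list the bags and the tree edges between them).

Each bag holds 3 vertices, so the decomposition has width 2, which upper-bounds the treewidth. On the other hand G contains the 3-clique {c, e, f}. A clique must lie in a single bag of any decomposition, so no decomposition can have width below 2. Therefore the treewidth is 2.

Treewidth 2.
One such decomposition:
Bags: B1 = {a, d, h}  B2 = {c, d, h}  B3 = {c, h, i}  B4 = {b, c, h}  B5 = {b, c, e}  B6 = {b, g, h}  B7 = {c, e, f}
Tree: B1–B2, B2–B3, B2–B4, B4–B5, B4–B6, B5–B7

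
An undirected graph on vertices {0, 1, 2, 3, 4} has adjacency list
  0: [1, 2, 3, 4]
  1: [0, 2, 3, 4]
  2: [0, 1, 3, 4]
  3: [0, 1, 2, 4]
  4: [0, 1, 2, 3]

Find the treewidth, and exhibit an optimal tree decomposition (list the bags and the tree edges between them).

With just one bag of size 5, the width is 5 − 1 = 4, so tw(G) ≤ 4. For the lower bound, the 5 vertices {0, 1, 2, 3, 4} are pairwise adjacent, and any tree decomposition puts a clique entirely inside one bag — forcing width ≥ 4. Therefore the treewidth is 4.

Treewidth 4.
Bags: B1 = {0, 1, 2, 3, 4}
Tree: (single bag)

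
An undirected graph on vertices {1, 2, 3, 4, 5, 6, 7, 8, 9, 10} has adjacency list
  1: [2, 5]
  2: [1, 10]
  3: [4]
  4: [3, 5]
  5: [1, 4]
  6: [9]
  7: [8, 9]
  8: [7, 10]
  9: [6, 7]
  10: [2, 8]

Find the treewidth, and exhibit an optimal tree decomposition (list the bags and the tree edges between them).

Treewidth 1.
One such decomposition:
Bags: B1 = {6, 9}  B2 = {7, 9}  B3 = {7, 8}  B4 = {8, 10}  B5 = {2, 10}  B6 = {1, 2}  B7 = {1, 5}  B8 = {4, 5}  B9 = {3, 4}
Tree: B1–B2, B2–B3, B3–B4, B4–B5, B5–B6, B6–B7, B7–B8, B8–B9

Every bag has size at most 2, so the width is 2 − 1 = 1 and tw(G) ≤ 1. Any graph with an edge has treewidth ≥ 1, and G has the edge 6–9. Hence tw(G) = 1 exactly.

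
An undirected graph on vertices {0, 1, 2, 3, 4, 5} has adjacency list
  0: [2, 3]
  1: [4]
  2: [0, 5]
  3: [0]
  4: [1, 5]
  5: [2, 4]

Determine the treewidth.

1

A width-1 tree decomposition is:
Bags: B1 = {1, 4}  B2 = {4, 5}  B3 = {2, 5}  B4 = {0, 2}  B5 = {0, 3}
Tree: B1–B2, B2–B3, B3–B4, B4–B5
Each bag holds 2 vertices, so the decomposition has width 1, which upper-bounds the treewidth. G has an edge, so its treewidth is at least 1. Hence tw(G) = 1 exactly.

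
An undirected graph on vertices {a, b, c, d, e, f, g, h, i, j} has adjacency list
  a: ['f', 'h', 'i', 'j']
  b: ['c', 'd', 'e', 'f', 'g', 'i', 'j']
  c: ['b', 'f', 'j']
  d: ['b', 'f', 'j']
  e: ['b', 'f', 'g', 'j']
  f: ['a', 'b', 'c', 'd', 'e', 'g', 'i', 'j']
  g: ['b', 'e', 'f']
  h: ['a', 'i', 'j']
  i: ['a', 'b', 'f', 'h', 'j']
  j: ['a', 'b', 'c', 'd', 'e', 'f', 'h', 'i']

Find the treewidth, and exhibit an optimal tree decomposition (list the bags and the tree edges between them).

Treewidth 3.
One such decomposition:
Bags: B1 = {b, e, f, j}  B2 = {b, c, f, j}  B3 = {b, f, i, j}  B4 = {b, d, f, j}  B5 = {a, f, i, j}  B6 = {b, e, f, g}  B7 = {a, h, i, j}
Tree: B1–B2, B2–B3, B2–B4, B3–B5, B1–B6, B5–B7

Every bag has size at most 4, so the width is 4 − 1 = 3 and tw(G) ≤ 3. On the other hand G contains the 4-clique {a, h, i, j}. A clique must lie in a single bag of any decomposition, so no decomposition can have width below 3. Combining the bounds, tw(G) = 3.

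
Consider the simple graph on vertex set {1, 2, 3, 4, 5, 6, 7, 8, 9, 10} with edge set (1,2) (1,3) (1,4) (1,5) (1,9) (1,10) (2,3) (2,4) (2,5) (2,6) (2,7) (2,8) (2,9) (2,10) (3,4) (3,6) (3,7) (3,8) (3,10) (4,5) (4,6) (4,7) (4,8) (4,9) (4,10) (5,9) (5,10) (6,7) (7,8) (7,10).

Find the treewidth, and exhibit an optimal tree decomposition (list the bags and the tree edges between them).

Treewidth 4.
One such decomposition:
Bags: B1 = {1, 2, 3, 4, 10}  B2 = {2, 3, 4, 7, 10}  B3 = {1, 2, 4, 5, 10}  B4 = {2, 3, 4, 7, 8}  B5 = {1, 2, 4, 5, 9}  B6 = {2, 3, 4, 6, 7}
Tree: B1–B2, B1–B3, B2–B4, B3–B5, B2–B6

The largest bag has 5 vertices, giving width 4; this decomposition certifies tw(G) ≤ 4. For the lower bound, the 5 vertices {1, 2, 4, 5, 9} are pairwise adjacent, and any tree decomposition puts a clique entirely inside one bag — forcing width ≥ 4. Hence tw(G) = 4 exactly.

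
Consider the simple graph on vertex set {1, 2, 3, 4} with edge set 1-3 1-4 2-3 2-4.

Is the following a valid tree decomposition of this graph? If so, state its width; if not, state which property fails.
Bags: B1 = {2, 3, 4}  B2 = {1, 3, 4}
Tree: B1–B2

Checking the three conditions: (i) the bags cover all of {1, 2, 3, 4}; (ii) for each edge, some bag contains both endpoints; (iii) the bags containing any fixed vertex form a subtree. All hold, so the decomposition is valid with width 3 − 1 = 2.

Yes; width 2.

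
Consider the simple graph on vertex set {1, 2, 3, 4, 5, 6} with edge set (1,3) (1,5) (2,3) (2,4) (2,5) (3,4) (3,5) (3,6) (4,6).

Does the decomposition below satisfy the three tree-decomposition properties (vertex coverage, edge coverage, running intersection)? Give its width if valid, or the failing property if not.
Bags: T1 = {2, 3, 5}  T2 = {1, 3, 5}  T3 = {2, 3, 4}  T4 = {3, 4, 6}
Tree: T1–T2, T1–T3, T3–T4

Checking the three conditions: (i) the bags cover all of {1, 2, 3, 4, 5, 6}; (ii) for each edge, some bag contains both endpoints; (iii) the bags containing any fixed vertex form a subtree. All hold, so the decomposition is valid with width 3 − 1 = 2.

Yes; width 2.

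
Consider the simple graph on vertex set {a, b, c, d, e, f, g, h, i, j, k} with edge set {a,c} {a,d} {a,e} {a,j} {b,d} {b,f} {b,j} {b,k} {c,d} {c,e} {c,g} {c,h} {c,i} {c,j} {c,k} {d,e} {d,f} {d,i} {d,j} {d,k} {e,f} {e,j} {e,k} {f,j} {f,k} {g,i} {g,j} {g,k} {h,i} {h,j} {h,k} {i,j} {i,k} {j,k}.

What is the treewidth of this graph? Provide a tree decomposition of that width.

Treewidth 4.
One such decomposition:
Bags: B1 = {a, c, d, e, j}  B2 = {c, d, e, j, k}  B3 = {c, d, i, j, k}  B4 = {d, e, f, j, k}  B5 = {b, d, f, j, k}  B6 = {c, h, i, j, k}  B7 = {c, g, i, j, k}
Tree: B1–B2, B2–B3, B2–B4, B4–B5, B3–B6, B6–B7

Every bag has size at most 5, so the width is 5 − 1 = 4 and tw(G) ≤ 4. On the other hand G contains the 5-clique {a, c, d, e, j}. A clique must lie in a single bag of any decomposition, so no decomposition can have width below 4. Therefore the treewidth is 4.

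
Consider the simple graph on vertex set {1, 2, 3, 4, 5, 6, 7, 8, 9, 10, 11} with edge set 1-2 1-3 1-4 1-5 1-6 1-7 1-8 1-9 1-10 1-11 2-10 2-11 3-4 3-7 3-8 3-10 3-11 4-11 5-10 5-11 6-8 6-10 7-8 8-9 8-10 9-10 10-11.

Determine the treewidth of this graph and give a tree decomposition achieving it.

Treewidth 3.
Bags: B1 = {1, 8, 9, 10}  B2 = {1, 6, 8, 10}  B3 = {1, 3, 8, 10}  B4 = {1, 3, 7, 8}  B5 = {1, 3, 10, 11}  B6 = {1, 2, 10, 11}  B7 = {1, 3, 4, 11}  B8 = {1, 5, 10, 11}
Tree: B1–B2, B1–B3, B3–B4, B3–B5, B5–B6, B5–B7, B6–B8

Every bag has size at most 4, so the width is 4 − 1 = 3 and tw(G) ≤ 3. On the other hand G contains the 4-clique {1, 8, 9, 10}. A clique must lie in a single bag of any decomposition, so no decomposition can have width below 3. Combining the bounds, tw(G) = 3.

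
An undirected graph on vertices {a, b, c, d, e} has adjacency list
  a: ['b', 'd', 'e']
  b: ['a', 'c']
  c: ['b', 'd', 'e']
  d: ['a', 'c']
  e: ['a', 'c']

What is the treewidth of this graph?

A width-2 tree decomposition is:
Bags: B1 = {a, b, c}  B2 = {a, c, d}  B3 = {a, c, e}
Tree: B1–B2, B2–B3
Each bag holds 3 vertices, so the decomposition has width 2, which upper-bounds the treewidth. The edges c–b–a–d–c form a cycle, so G is not a tree and its treewidth is at least 2. Therefore the treewidth is 2.

2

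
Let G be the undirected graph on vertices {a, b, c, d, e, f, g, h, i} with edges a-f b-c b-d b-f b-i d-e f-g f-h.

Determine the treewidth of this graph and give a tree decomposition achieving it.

Every bag has size at most 2, so the width is 2 − 1 = 1 and tw(G) ≤ 1. G has an edge, so its treewidth is at least 1. The upper and lower bounds meet at 1, so that is the treewidth.

Treewidth 1.
One such decomposition:
Bags: B1 = {b, f}  B2 = {a, f}  B3 = {b, c}  B4 = {f, g}  B5 = {b, i}  B6 = {b, d}  B7 = {d, e}  B8 = {f, h}
Tree: B1–B2, B1–B3, B2–B4, B3–B5, B5–B6, B6–B7, B2–B8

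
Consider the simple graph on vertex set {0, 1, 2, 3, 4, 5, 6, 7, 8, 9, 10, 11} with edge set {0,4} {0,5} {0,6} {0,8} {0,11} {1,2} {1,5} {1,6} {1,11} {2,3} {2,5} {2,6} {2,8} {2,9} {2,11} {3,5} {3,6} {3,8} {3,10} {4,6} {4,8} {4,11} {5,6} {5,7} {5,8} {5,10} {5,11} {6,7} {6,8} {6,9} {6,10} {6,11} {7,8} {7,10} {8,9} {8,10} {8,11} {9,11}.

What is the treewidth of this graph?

4

A width-4 tree decomposition is:
Bags: B1 = {2, 6, 8, 9, 11}  B2 = {2, 5, 6, 8, 11}  B3 = {0, 5, 6, 8, 11}  B4 = {2, 3, 5, 6, 8}  B5 = {0, 4, 6, 8, 11}  B6 = {3, 5, 6, 8, 10}  B7 = {5, 6, 7, 8, 10}  B8 = {1, 2, 5, 6, 11}
Tree: B1–B2, B2–B3, B2–B4, B3–B5, B4–B6, B6–B7, B2–B8
The largest bag has 5 vertices, giving width 4; this decomposition certifies tw(G) ≤ 4. For the lower bound, the 5 vertices {2, 6, 8, 9, 11} are pairwise adjacent, and any tree decomposition puts a clique entirely inside one bag — forcing width ≥ 4. Therefore the treewidth is 4.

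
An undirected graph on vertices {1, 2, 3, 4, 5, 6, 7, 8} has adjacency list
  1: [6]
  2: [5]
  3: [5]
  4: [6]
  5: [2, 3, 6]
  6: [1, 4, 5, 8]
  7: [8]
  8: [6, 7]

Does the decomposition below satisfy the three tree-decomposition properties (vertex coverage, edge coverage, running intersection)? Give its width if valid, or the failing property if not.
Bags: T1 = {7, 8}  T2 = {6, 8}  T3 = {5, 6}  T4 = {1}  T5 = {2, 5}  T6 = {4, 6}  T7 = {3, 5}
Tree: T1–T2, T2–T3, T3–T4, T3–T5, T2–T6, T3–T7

No — edge (6,1) lies in no bag.

A tree decomposition must satisfy three properties: every vertex lies in some bag; for every edge, both endpoints lie together in some bag; and for every vertex, the bags containing it form a connected subtree. Here edge (6,1) lies in no bag, so the decomposition is invalid.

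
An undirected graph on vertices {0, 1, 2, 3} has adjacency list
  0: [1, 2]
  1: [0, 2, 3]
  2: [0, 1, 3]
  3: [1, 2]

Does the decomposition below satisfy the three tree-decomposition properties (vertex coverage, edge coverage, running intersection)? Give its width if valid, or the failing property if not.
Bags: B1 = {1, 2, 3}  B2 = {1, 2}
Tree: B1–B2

A tree decomposition must satisfy three properties: every vertex lies in some bag; for every edge, both endpoints lie together in some bag; and for every vertex, the bags containing it form a connected subtree. Here vertex 0 appears in no bag, so the decomposition is invalid.

No — vertex 0 appears in no bag.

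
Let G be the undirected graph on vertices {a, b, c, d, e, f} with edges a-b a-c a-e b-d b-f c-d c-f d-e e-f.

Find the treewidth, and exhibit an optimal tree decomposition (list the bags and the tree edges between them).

Treewidth 3.
Bags: B1 = {a, b, c, e}  B2 = {b, c, d, e}  B3 = {b, c, e, f}
Tree: B1–B2, B2–B3

Each bag holds 4 vertices, so the decomposition has width 3, which upper-bounds the treewidth. For the lower bound: the 4 vertex sets {a,e}, {c,d}, {b}, {f} are disjoint, each induces a connected subgraph, and every pair is joined by at least one edge of G. Contracting each set to a single vertex therefore yields K_{4} as a minor, and since treewidth is minor-monotone, tw(G) ≥ tw(K_{4}) = 3. Combining the bounds, tw(G) = 3.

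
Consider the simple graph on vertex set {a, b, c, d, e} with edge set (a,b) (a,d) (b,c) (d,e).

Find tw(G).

A width-1 tree decomposition is:
Bags: B1 = {a, b}  B2 = {a, d}  B3 = {b, c}  B4 = {d, e}
Tree: B1–B2, B1–B3, B2–B4
Each bag holds 2 vertices, so the decomposition has width 1, which upper-bounds the treewidth. G has an edge, so its treewidth is at least 1. Combining the bounds, tw(G) = 1.

1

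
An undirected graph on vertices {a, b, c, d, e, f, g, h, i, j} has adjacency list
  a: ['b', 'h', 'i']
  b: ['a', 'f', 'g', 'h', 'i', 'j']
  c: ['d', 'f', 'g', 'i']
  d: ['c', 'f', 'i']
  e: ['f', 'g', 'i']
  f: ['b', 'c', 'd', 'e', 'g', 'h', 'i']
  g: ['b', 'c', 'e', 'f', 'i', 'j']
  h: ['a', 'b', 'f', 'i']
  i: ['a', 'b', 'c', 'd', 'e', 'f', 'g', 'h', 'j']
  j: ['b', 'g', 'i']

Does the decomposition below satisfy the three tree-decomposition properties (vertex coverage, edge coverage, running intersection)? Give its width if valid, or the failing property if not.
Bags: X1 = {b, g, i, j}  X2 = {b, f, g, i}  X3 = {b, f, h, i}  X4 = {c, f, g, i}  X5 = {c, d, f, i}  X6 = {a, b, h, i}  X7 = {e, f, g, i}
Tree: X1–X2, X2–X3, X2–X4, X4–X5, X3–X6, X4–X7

Yes; width 3.

Every vertex of G appears in some bag (union = {a, b, c, d, e, f, g, h, i, j}); every edge is covered by a bag; and for each vertex v the set of bags containing v is connected in the bag tree. The decomposition is therefore valid. The largest bag has 4 vertices, so the width is 3.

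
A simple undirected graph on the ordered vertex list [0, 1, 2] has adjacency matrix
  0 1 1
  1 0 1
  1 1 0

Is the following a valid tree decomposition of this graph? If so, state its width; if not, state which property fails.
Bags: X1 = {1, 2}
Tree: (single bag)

No — vertex 0 appears in no bag.

A tree decomposition must satisfy three properties: every vertex lies in some bag; for every edge, both endpoints lie together in some bag; and for every vertex, the bags containing it form a connected subtree. Here vertex 0 appears in no bag, so the decomposition is invalid.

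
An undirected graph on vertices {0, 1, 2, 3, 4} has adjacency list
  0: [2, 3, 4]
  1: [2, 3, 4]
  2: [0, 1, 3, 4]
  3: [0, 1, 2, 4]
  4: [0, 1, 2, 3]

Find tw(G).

A width-3 tree decomposition is:
Bags: B1 = {0, 2, 3, 4}  B2 = {1, 2, 3, 4}
Tree: B1–B2
The largest bag has 4 vertices, giving width 3; this decomposition certifies tw(G) ≤ 3. Conversely, {0, 2, 3, 4} is a clique of size 4, and the vertices of any clique must share a bag in every tree decomposition; so some bag has ≥ 4 vertices and tw(G) ≥ 3. Combining the bounds, tw(G) = 3.

3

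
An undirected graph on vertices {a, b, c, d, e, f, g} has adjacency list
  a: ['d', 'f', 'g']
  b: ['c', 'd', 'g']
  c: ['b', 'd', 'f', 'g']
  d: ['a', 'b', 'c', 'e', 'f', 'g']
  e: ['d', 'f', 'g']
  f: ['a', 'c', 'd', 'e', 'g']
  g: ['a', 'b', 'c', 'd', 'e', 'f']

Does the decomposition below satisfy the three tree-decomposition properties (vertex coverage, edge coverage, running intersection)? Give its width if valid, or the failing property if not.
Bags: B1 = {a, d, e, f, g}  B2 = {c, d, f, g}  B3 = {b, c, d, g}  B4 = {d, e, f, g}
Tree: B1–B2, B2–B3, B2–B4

A tree decomposition must satisfy three properties: every vertex lies in some bag; for every edge, both endpoints lie together in some bag; and for every vertex, the bags containing it form a connected subtree. Here bags containing vertex e are not connected in the tree, so the decomposition is invalid.

No — bags containing vertex e are not connected in the tree.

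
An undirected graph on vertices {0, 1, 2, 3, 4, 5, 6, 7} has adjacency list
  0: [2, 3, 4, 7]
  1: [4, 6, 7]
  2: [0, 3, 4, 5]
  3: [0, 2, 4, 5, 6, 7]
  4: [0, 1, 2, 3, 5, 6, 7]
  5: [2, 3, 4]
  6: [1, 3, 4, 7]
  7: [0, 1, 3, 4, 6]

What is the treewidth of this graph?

3

A width-3 tree decomposition is:
Bags: B1 = {3, 4, 6, 7}  B2 = {0, 3, 4, 7}  B3 = {0, 2, 3, 4}  B4 = {1, 4, 6, 7}  B5 = {2, 3, 4, 5}
Tree: B1–B2, B2–B3, B1–B4, B3–B5
The largest bag has 4 vertices, giving width 3; this decomposition certifies tw(G) ≤ 3. On the other hand G contains the 4-clique {1, 4, 6, 7}. A clique must lie in a single bag of any decomposition, so no decomposition can have width below 3. Therefore the treewidth is 3.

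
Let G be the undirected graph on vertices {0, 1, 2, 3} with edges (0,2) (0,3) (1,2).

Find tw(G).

A width-1 tree decomposition is:
Bags: B1 = {1, 2}  B2 = {0, 2}  B3 = {0, 3}
Tree: B1–B2, B2–B3
Each bag holds 2 vertices, so the decomposition has width 1, which upper-bounds the treewidth. G has an edge, so its treewidth is at least 1. Combining the bounds, tw(G) = 1.

1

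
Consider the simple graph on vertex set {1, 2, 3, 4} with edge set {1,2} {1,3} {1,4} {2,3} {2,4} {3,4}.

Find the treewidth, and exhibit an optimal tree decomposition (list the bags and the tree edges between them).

Treewidth 3.
Bags: B1 = {1, 2, 3, 4}
Tree: (single bag)

With just one bag of size 4, the width is 4 − 1 = 3, so tw(G) ≤ 3. Conversely, {1, 2, 3, 4} is a clique of size 4, and the vertices of any clique must share a bag in every tree decomposition; so some bag has ≥ 4 vertices and tw(G) ≥ 3. The upper and lower bounds meet at 3, so that is the treewidth.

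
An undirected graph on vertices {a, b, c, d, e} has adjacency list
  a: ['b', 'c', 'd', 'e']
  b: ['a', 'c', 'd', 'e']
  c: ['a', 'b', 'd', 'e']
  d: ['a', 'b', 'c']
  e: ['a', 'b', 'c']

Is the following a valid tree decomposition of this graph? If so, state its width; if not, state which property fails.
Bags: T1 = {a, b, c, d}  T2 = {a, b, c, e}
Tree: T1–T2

Yes; width 3.

Checking the three conditions: (i) the bags cover all of {a, b, c, d, e}; (ii) for each edge, some bag contains both endpoints; (iii) the bags containing any fixed vertex form a subtree. All hold, so the decomposition is valid with width 4 − 1 = 3.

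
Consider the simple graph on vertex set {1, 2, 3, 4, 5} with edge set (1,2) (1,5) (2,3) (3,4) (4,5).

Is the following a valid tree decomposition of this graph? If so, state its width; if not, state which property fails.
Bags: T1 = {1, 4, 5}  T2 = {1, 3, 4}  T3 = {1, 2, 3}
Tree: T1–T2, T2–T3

Yes; width 2.

Every vertex of G appears in some bag (union = {1, 2, 3, 4, 5}); every edge is covered by a bag; and for each vertex v the set of bags containing v is connected in the bag tree. The decomposition is therefore valid. The largest bag has 3 vertices, so the width is 2.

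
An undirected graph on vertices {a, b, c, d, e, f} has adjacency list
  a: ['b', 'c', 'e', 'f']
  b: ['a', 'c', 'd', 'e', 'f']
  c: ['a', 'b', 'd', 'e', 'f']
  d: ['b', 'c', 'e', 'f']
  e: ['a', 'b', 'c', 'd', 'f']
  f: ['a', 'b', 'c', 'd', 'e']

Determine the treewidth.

A width-4 tree decomposition is:
Bags: B1 = {a, b, c, e, f}  B2 = {b, c, d, e, f}
Tree: B1–B2
Every bag has size at most 5, so the width is 5 − 1 = 4 and tw(G) ≤ 4. On the other hand G contains the 5-clique {b, c, d, e, f}. A clique must lie in a single bag of any decomposition, so no decomposition can have width below 4. Combining the bounds, tw(G) = 4.

4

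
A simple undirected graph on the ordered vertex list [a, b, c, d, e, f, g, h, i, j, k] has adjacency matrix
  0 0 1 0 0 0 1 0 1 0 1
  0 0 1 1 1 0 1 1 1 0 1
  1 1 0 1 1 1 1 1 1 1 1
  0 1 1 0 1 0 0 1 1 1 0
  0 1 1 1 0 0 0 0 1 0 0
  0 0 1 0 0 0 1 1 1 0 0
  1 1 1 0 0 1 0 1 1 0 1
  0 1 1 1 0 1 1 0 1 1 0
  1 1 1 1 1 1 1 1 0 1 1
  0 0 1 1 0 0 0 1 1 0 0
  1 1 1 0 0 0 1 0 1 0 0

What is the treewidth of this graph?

4

A width-4 tree decomposition is:
Bags: B1 = {b, c, g, h, i}  B2 = {b, c, g, i, k}  B3 = {b, c, d, h, i}  B4 = {c, f, g, h, i}  B5 = {a, c, g, i, k}  B6 = {b, c, d, e, i}  B7 = {c, d, h, i, j}
Tree: B1–B2, B1–B3, B1–B4, B2–B5, B3–B6, B3–B7
The largest bag has 5 vertices, giving width 4; this decomposition certifies tw(G) ≤ 4. On the other hand G contains the 5-clique {b, c, d, e, i}. A clique must lie in a single bag of any decomposition, so no decomposition can have width below 4. Hence tw(G) = 4 exactly.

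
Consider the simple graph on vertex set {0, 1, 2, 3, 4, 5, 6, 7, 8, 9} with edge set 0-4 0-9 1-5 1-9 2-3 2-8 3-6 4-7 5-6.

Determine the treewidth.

A width-1 tree decomposition is:
Bags: B1 = {2, 8}  B2 = {2, 3}  B3 = {3, 6}  B4 = {5, 6}  B5 = {1, 5}  B6 = {1, 9}  B7 = {0, 9}  B8 = {0, 4}  B9 = {4, 7}
Tree: B1–B2, B2–B3, B3–B4, B4–B5, B5–B6, B6–B7, B7–B8, B8–B9
Every bag has size at most 2, so the width is 2 − 1 = 1 and tw(G) ≤ 1. Since G has at least one edge (e.g. 8–2), it is not an edgeless graph, so tw(G) ≥ 1. Therefore the treewidth is 1.

1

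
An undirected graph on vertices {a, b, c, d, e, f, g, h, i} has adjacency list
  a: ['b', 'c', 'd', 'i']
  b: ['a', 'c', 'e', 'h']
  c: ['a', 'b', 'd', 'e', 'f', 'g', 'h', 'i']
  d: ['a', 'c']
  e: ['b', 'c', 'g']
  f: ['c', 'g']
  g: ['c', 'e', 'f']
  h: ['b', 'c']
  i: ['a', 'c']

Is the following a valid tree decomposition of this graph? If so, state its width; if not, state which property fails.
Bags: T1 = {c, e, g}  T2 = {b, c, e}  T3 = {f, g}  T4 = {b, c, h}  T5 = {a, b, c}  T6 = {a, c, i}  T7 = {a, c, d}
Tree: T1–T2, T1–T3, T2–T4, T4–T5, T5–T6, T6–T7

A tree decomposition must satisfy three properties: every vertex lies in some bag; for every edge, both endpoints lie together in some bag; and for every vertex, the bags containing it form a connected subtree. Here edge (c,f) lies in no bag, so the decomposition is invalid.

No — edge (c,f) lies in no bag.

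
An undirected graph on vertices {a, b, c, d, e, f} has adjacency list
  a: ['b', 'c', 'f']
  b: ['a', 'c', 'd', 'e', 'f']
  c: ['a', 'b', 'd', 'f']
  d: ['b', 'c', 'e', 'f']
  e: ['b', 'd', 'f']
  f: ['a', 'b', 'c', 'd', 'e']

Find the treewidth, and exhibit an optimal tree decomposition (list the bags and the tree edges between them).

Every bag has size at most 4, so the width is 4 − 1 = 3 and tw(G) ≤ 3. Conversely, {b, d, e, f} is a clique of size 4, and the vertices of any clique must share a bag in every tree decomposition; so some bag has ≥ 4 vertices and tw(G) ≥ 3. Therefore the treewidth is 3.

Treewidth 3.
Bags: B1 = {b, c, d, f}  B2 = {a, b, c, f}  B3 = {b, d, e, f}
Tree: B1–B2, B1–B3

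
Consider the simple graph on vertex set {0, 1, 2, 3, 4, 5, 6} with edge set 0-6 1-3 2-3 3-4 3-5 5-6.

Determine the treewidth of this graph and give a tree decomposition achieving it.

Treewidth 1.
One optimal decomposition is:
Bags: B1 = {3, 5}  B2 = {1, 3}  B3 = {5, 6}  B4 = {3, 4}  B5 = {2, 3}  B6 = {0, 6}
Tree: B1–B2, B1–B3, B2–B4, B2–B5, B3–B6

Every bag has size at most 2, so the width is 2 − 1 = 1 and tw(G) ≤ 1. G has an edge, so its treewidth is at least 1. The upper and lower bounds meet at 1, so that is the treewidth.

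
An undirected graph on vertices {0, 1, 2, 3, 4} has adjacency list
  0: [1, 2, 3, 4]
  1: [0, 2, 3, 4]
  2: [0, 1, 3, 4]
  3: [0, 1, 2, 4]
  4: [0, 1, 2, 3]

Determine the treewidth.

A width-4 tree decomposition is:
Bags: B1 = {0, 1, 2, 3, 4}
Tree: (single bag)
A single bag containing all 5 vertices is trivially a valid decomposition of width 4. Conversely, {0, 1, 2, 3, 4} is a clique of size 5, and the vertices of any clique must share a bag in every tree decomposition; so some bag has ≥ 5 vertices and tw(G) ≥ 4. Hence tw(G) = 4 exactly.

4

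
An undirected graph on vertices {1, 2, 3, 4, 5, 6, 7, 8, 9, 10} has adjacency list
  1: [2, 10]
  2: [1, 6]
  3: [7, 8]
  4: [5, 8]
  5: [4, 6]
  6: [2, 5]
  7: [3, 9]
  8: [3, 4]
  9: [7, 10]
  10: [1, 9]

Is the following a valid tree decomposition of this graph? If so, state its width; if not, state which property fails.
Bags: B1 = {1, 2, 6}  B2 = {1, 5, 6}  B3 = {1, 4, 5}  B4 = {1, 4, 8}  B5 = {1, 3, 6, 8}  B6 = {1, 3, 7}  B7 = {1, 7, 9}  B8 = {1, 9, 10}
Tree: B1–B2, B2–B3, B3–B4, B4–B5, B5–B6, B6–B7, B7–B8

No — bags containing vertex 6 are not connected in the tree.

A tree decomposition must satisfy three properties: every vertex lies in some bag; for every edge, both endpoints lie together in some bag; and for every vertex, the bags containing it form a connected subtree. Here bags containing vertex 6 are not connected in the tree, so the decomposition is invalid.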